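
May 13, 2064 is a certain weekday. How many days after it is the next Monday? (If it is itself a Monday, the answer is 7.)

May 13, 2064 is a Tuesday.
From Tuesday to the next Monday is 6 days.

6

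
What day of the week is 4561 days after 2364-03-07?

Wednesday

Mar 7, 2364 is a Saturday.
4561 mod 7 = 4, so 4561 days after a Saturday is Saturday + 4 = Wednesday.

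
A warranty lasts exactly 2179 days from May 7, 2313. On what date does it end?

April 25, 2319

+365 (one year) → May 7, 2314 (1814 left).
+365 (one year) → May 7, 2315 (1449 left).
+366 (one year; includes Feb 29, 2316) → May 7, 2316 (1083 left).
+365 (one year) → May 7, 2317 (718 left).
+365 (one year) → May 7, 2318 (353 left).
May has 31 days: +25 → Jun 1, 2318 (328 left).
Jun has 30 days: +30 → Jul 1, 2318 (298 left).
Jul has 31 days: +31 → Aug 1, 2318 (267 left).
Aug has 31 days: +31 → Sep 1, 2318 (236 left).
Sep has 30 days: +30 → Oct 1, 2318 (206 left).
Oct has 31 days: +31 → Nov 1, 2318 (175 left).
Nov has 30 days: +30 → Dec 1, 2318 (145 left).
Dec has 31 days: +31 → Jan 1, 2319 (114 left).
Jan has 31 days: +31 → Feb 1, 2319 (83 left).
Feb has 28 days: +28 → Mar 1, 2319 (55 left).
Mar has 31 days: +31 → Apr 1, 2319 (24 left).
+24 → Apr 25, 2319.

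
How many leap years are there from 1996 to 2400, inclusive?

99

Multiples of 4 in [1996,2400]: 102.
Of those, multiples of 100: 5 (not leap unless ÷400).
Multiples of 400: 2.
Leap years = 102 − 5 + 2 = 99.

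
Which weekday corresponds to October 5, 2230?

Tuesday

January 1, 2230 is a Friday.
Jan 1, 2230 → Feb 1, 2230: 31 days (January has 31).
Feb 1, 2230 → Mar 1, 2230: 28 days (February has 28).
Mar 1, 2230 → Apr 1, 2230: 31 days (March has 31).
Apr 1, 2230 → May 1, 2230: 30 days (April has 30).
May 1, 2230 → Jun 1, 2230: 31 days (May has 31).
Jun 1, 2230 → Jul 1, 2230: 30 days (June has 30).
Jul 1, 2230 → Aug 1, 2230: 31 days (July has 31).
Aug 1, 2230 → Sep 1, 2230: 31 days (August has 31).
Sep 1, 2230 → Oct 1, 2230: 30 days (September has 30).
Oct 1, 2230 → Oct 5, 2230: 4 days.
Total: 277 days.
277 mod 7 = 4, so Friday + 4 = Tuesday.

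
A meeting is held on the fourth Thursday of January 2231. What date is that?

January 1, 2231 is a Saturday.
The first Thursday is therefore January 6 (5 days later).
The fourth Thursday is 6 + 3×7 = January 27.

January 27, 2231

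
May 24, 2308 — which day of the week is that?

Doomsday rule: the anchor day for the 2300s is Wednesday. For year 08: 8÷12 = 0 r 8, and 8÷4 = 2, so 0+8+2 = 10.
Wednesday + 10 ≡ Saturday — that's 2308's doomsday.
In May the doomsday date is May 9.
May 24 is 15 days after May 9; 15 mod 7 = 1, so Saturday + 1 = Sunday.

Sunday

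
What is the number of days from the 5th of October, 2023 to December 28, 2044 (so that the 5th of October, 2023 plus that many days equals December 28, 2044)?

7755

Oct 5, 2023 → Oct 5, 2024: 366 days (Feb 29, 2024 is in that span).
Oct 5, 2024 → Oct 5, 2025: 365 days.
Oct 5, 2025 → Oct 5, 2026: 365 days.
Oct 5, 2026 → Oct 5, 2027: 365 days.
Oct 5, 2027 → Oct 5, 2028: 366 days (Feb 29, 2028 is in that span).
Oct 5, 2028 → Oct 5, 2029: 365 days.
Oct 5, 2029 → Oct 5, 2030: 365 days.
Oct 5, 2030 → Oct 5, 2031: 365 days.
Oct 5, 2031 → Oct 5, 2032: 366 days (Feb 29, 2032 is in that span).
Oct 5, 2032 → Oct 5, 2033: 365 days.
Oct 5, 2033 → Oct 5, 2034: 365 days.
Oct 5, 2034 → Oct 5, 2035: 365 days.
Oct 5, 2035 → Oct 5, 2036: 366 days (Feb 29, 2036 is in that span).
Oct 5, 2036 → Oct 5, 2037: 365 days.
Oct 5, 2037 → Oct 5, 2038: 365 days.
Oct 5, 2038 → Oct 5, 2039: 365 days.
Oct 5, 2039 → Oct 5, 2040: 366 days (Feb 29, 2040 is in that span).
Oct 5, 2040 → Oct 5, 2041: 365 days.
Oct 5, 2041 → Oct 5, 2042: 365 days.
Oct 5, 2042 → Oct 5, 2043: 365 days.
Oct 5, 2043 → Oct 5, 2044: 366 days (Feb 29, 2044 is in that span).
Oct 5, 2044 → Nov 5, 2044: 31 days (October has 31).
Nov 5, 2044 → Dec 5, 2044: 30 days (November has 30).
Dec 5, 2044 → Dec 28, 2044: 23 days.
Total: 7755 days.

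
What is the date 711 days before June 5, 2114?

−365 (one year) → Jun 5, 2113 (346 left).
−5 → May 31, 2113 (end of May, 31 days; 341 left).
−31 → Apr 30, 2113 (end of Apr, 30 days; 310 left).
−30 → Mar 31, 2113 (end of Mar, 31 days; 280 left).
−31 → Feb 28, 2113 (end of Feb, 28 days; 249 left).
−28 → Jan 31, 2113 (end of Jan, 31 days; 221 left).
−31 → Dec 31, 2112 (end of Dec, 31 days; 190 left).
−31 → Nov 30, 2112 (end of Nov, 30 days; 159 left).
−30 → Oct 31, 2112 (end of Oct, 31 days; 129 left).
−31 → Sep 30, 2112 (end of Sep, 30 days; 98 left).
−30 → Aug 31, 2112 (end of Aug, 31 days; 68 left).
−31 → Jul 31, 2112 (end of Jul, 31 days; 37 left).
−31 → Jun 30, 2112 (end of Jun, 30 days; 6 left).
−6 → Jun 24, 2112.

June 24, 2112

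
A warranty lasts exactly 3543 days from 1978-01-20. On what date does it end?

+365 (one year) → Jan 20, 1979 (3178 left).
+365 (one year) → Jan 20, 1980 (2813 left).
+366 (one year; includes Feb 29, 1980) → Jan 20, 1981 (2447 left).
+365 (one year) → Jan 20, 1982 (2082 left).
+365 (one year) → Jan 20, 1983 (1717 left).
+365 (one year) → Jan 20, 1984 (1352 left).
+366 (one year; includes Feb 29, 1984) → Jan 20, 1985 (986 left).
+365 (one year) → Jan 20, 1986 (621 left).
+365 (one year) → Jan 20, 1987 (256 left).
Jan has 31 days: +12 → Feb 1, 1987 (244 left).
Feb has 28 days: +28 → Mar 1, 1987 (216 left).
Mar has 31 days: +31 → Apr 1, 1987 (185 left).
Apr has 30 days: +30 → May 1, 1987 (155 left).
May has 31 days: +31 → Jun 1, 1987 (124 left).
Jun has 30 days: +30 → Jul 1, 1987 (94 left).
Jul has 31 days: +31 → Aug 1, 1987 (63 left).
Aug has 31 days: +31 → Sep 1, 1987 (32 left).
Sep has 30 days: +30 → Oct 1, 1987 (2 left).
+2 → Oct 3, 1987.

October 3, 1987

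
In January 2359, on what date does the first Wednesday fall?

January 1, 2359 is a Thursday.
The first Wednesday is therefore January 7 (6 days later).

January 7, 2359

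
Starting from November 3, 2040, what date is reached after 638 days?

August 3, 2042

+365 (one year) → Nov 3, 2041 (273 left).
Nov has 30 days: +28 → Dec 1, 2041 (245 left).
Dec has 31 days: +31 → Jan 1, 2042 (214 left).
Jan has 31 days: +31 → Feb 1, 2042 (183 left).
Feb has 28 days: +28 → Mar 1, 2042 (155 left).
Mar has 31 days: +31 → Apr 1, 2042 (124 left).
Apr has 30 days: +30 → May 1, 2042 (94 left).
May has 31 days: +31 → Jun 1, 2042 (63 left).
Jun has 30 days: +30 → Jul 1, 2042 (33 left).
Jul has 31 days: +31 → Aug 1, 2042 (2 left).
+2 → Aug 3, 2042.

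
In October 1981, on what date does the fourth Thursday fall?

October 1, 1981 is a Thursday.
The first Thursday is therefore October 1 (same day).
The fourth Thursday is 1 + 3×7 = October 22.

October 22, 1981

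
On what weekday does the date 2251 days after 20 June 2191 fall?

Friday

First find the weekday of Jun 20, 2191. Doomsday rule: the anchor day for the 2100s is Sunday. For year 91: 91÷12 = 7 r 7, and 7÷4 = 1, so 7+7+1 = 15.
Sunday + 15 ≡ Monday — that's 2191's doomsday.
In June the doomsday date is Jun 6.
Jun 20 is 14 days after Jun 6; 14 mod 7 = 0, so Monday + 0 = Monday.
2251 mod 7 = 4, so 2251 days after a Monday is Monday + 4 = Friday.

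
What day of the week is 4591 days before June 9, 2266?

Sunday

First find the weekday of Jun 9, 2266. Doomsday rule: the anchor day for the 2200s is Friday. For year 66: 66÷12 = 5 r 6, and 6÷4 = 1, so 5+6+1 = 12.
Friday + 12 ≡ Wednesday — that's 2266's doomsday.
In June the doomsday date is Jun 6.
Jun 9 is 3 days after Jun 6; 3 mod 7 = 3, so Wednesday + 3 = Saturday.
4591 mod 7 = 6, so 4591 days before a Saturday is Saturday − 6 = Sunday.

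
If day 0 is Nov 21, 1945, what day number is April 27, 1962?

6001

Nov 21, 1945 → Nov 21, 1946: 365 days.
Nov 21, 1946 → Nov 21, 1947: 365 days.
Nov 21, 1947 → Nov 21, 1948: 366 days (Feb 29, 1948 is in that span).
Nov 21, 1948 → Nov 21, 1949: 365 days.
Nov 21, 1949 → Nov 21, 1950: 365 days.
Nov 21, 1950 → Nov 21, 1951: 365 days.
Nov 21, 1951 → Nov 21, 1952: 366 days (Feb 29, 1952 is in that span).
Nov 21, 1952 → Nov 21, 1953: 365 days.
Nov 21, 1953 → Nov 21, 1954: 365 days.
Nov 21, 1954 → Nov 21, 1955: 365 days.
Nov 21, 1955 → Nov 21, 1956: 366 days (Feb 29, 1956 is in that span).
Nov 21, 1956 → Nov 21, 1957: 365 days.
Nov 21, 1957 → Nov 21, 1958: 365 days.
Nov 21, 1958 → Nov 21, 1959: 365 days.
Nov 21, 1959 → Nov 21, 1960: 366 days (Feb 29, 1960 is in that span).
Nov 21, 1960 → Nov 21, 1961: 365 days.
Nov 21, 1961 → Dec 21, 1961: 30 days (November has 30).
Dec 21, 1961 → Jan 21, 1962: 31 days (December has 31).
Jan 21, 1962 → Feb 21, 1962: 31 days (January has 31).
Feb 21, 1962 → Mar 21, 1962: 28 days (February has 28).
Mar 21, 1962 → Apr 21, 1962: 31 days (March has 31).
Apr 21, 1962 → Apr 27, 1962: 6 days.
Total: 6001 days.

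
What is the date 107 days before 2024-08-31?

May 16, 2024

−31 → Jul 31, 2024 (end of Jul, 31 days; 76 left).
−31 → Jun 30, 2024 (end of Jun, 30 days; 45 left).
−30 → May 31, 2024 (end of May, 31 days; 15 left).
−15 → May 16, 2024.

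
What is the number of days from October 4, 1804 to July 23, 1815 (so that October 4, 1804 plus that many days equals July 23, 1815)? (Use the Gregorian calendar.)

3944

Oct 4, 1804 → Oct 4, 1805: 365 days.
Oct 4, 1805 → Oct 4, 1806: 365 days.
Oct 4, 1806 → Oct 4, 1807: 365 days.
Oct 4, 1807 → Oct 4, 1808: 366 days (Feb 29, 1808 is in that span).
Oct 4, 1808 → Oct 4, 1809: 365 days.
Oct 4, 1809 → Oct 4, 1810: 365 days.
Oct 4, 1810 → Oct 4, 1811: 365 days.
Oct 4, 1811 → Oct 4, 1812: 366 days (Feb 29, 1812 is in that span).
Oct 4, 1812 → Oct 4, 1813: 365 days.
Oct 4, 1813 → Oct 4, 1814: 365 days.
Oct 4, 1814 → Nov 4, 1814: 31 days (October has 31).
Nov 4, 1814 → Dec 4, 1814: 30 days (November has 30).
Dec 4, 1814 → Jan 4, 1815: 31 days (December has 31).
Jan 4, 1815 → Feb 4, 1815: 31 days (January has 31).
Feb 4, 1815 → Mar 4, 1815: 28 days (February has 28).
Mar 4, 1815 → Apr 4, 1815: 31 days (March has 31).
Apr 4, 1815 → May 4, 1815: 30 days (April has 30).
May 4, 1815 → Jun 4, 1815: 31 days (May has 31).
Jun 4, 1815 → Jul 4, 1815: 30 days (June has 30).
Jul 4, 1815 → Jul 23, 1815: 19 days.
Total: 3944 days.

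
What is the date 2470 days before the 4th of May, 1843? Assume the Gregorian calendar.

−365 (one year) → May 4, 1842 (2105 left).
−365 (one year) → May 4, 1841 (1740 left).
−365 (one year) → May 4, 1840 (1375 left).
−366 (one year; includes Feb 29, 1840) → May 4, 1839 (1009 left).
−365 (one year) → May 4, 1838 (644 left).
−365 (one year) → May 4, 1837 (279 left).
−4 → Apr 30, 1837 (end of Apr, 30 days; 275 left).
−30 → Mar 31, 1837 (end of Mar, 31 days; 245 left).
−31 → Feb 28, 1837 (end of Feb, 28 days; 214 left).
−28 → Jan 31, 1837 (end of Jan, 31 days; 186 left).
−31 → Dec 31, 1836 (end of Dec, 31 days; 155 left).
−31 → Nov 30, 1836 (end of Nov, 30 days; 124 left).
−30 → Oct 31, 1836 (end of Oct, 31 days; 94 left).
−31 → Sep 30, 1836 (end of Sep, 30 days; 63 left).
−30 → Aug 31, 1836 (end of Aug, 31 days; 33 left).
−31 → Jul 31, 1836 (end of Jul, 31 days; 2 left).
−2 → Jul 29, 1836.

July 29, 1836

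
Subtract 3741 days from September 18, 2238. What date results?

June 21, 2228

−365 (one year) → Sep 18, 2237 (3376 left).
−365 (one year) → Sep 18, 2236 (3011 left).
−366 (one year; includes Feb 29, 2236) → Sep 18, 2235 (2645 left).
−365 (one year) → Sep 18, 2234 (2280 left).
−365 (one year) → Sep 18, 2233 (1915 left).
−365 (one year) → Sep 18, 2232 (1550 left).
−366 (one year; includes Feb 29, 2232) → Sep 18, 2231 (1184 left).
−365 (one year) → Sep 18, 2230 (819 left).
−365 (one year) → Sep 18, 2229 (454 left).
−365 (one year) → Sep 18, 2228 (89 left).
−18 → Aug 31, 2228 (end of Aug, 31 days; 71 left).
−31 → Jul 31, 2228 (end of Jul, 31 days; 40 left).
−31 → Jun 30, 2228 (end of Jun, 30 days; 9 left).
−9 → Jun 21, 2228.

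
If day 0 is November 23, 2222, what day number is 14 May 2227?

Nov 23, 2222 → Nov 23, 2223: 365 days.
Nov 23, 2223 → Nov 23, 2224: 366 days (Feb 29, 2224 is in that span).
Nov 23, 2224 → Nov 23, 2225: 365 days.
Nov 23, 2225 → Nov 23, 2226: 365 days.
Nov 23, 2226 → Dec 23, 2226: 30 days (November has 30).
Dec 23, 2226 → Jan 23, 2227: 31 days (December has 31).
Jan 23, 2227 → Feb 23, 2227: 31 days (January has 31).
Feb 23, 2227 → Mar 23, 2227: 28 days (February has 28).
Mar 23, 2227 → Apr 23, 2227: 31 days (March has 31).
Apr 23, 2227 → May 14, 2227: 21 days.
Total: 1633 days.

1633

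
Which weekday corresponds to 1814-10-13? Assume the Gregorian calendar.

Thursday

Doomsday rule: the anchor day for the 1800s is Friday. For year 14: 14÷12 = 1 r 2, and 2÷4 = 0, so 1+2+0 = 3.
Friday + 3 ≡ Monday — that's 1814's doomsday.
In October the doomsday date is Oct 10.
Oct 13 is 3 days after Oct 10; 3 mod 7 = 3, so Monday + 3 = Thursday.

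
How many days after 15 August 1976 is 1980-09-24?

Aug 15, 1976 → Aug 15, 1977: 365 days.
Aug 15, 1977 → Aug 15, 1978: 365 days.
Aug 15, 1978 → Aug 15, 1979: 365 days.
Aug 15, 1979 → Aug 15, 1980: 366 days (Feb 29, 1980 is in that span).
Aug 15, 1980 → Sep 15, 1980: 31 days (August has 31).
Sep 15, 1980 → Sep 24, 1980: 9 days.
Total: 1501 days.

1501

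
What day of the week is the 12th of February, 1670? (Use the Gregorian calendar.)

Doomsday rule: the anchor day for the 1600s is Tuesday. For year 70: 70÷12 = 5 r 10, and 10÷4 = 2, so 5+10+2 = 17.
Tuesday + 17 ≡ Friday — that's 1670's doomsday.
In February the doomsday date is Feb 28 (1670 is not a leap year).
Feb 12 is 16 days before Feb 28; 16 mod 7 = 2, so Friday − 2 = Wednesday.

Wednesday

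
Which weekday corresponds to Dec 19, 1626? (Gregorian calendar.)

Doomsday rule: the anchor day for the 1600s is Tuesday. For year 26: 26÷12 = 2 r 2, and 2÷4 = 0, so 2+2+0 = 4.
Tuesday + 4 ≡ Saturday — that's 1626's doomsday.
In December the doomsday date is Dec 12.
Dec 19 is 7 days after Dec 12; 7 mod 7 = 0, so Saturday + 0 = Saturday.

Saturday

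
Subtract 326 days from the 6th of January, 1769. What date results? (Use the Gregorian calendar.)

−6 → Dec 31, 1768 (end of Dec, 31 days; 320 left).
−31 → Nov 30, 1768 (end of Nov, 30 days; 289 left).
−30 → Oct 31, 1768 (end of Oct, 31 days; 259 left).
−31 → Sep 30, 1768 (end of Sep, 30 days; 228 left).
−30 → Aug 31, 1768 (end of Aug, 31 days; 198 left).
−31 → Jul 31, 1768 (end of Jul, 31 days; 167 left).
−31 → Jun 30, 1768 (end of Jun, 30 days; 136 left).
−30 → May 31, 1768 (end of May, 31 days; 106 left).
−31 → Apr 30, 1768 (end of Apr, 30 days; 75 left).
−30 → Mar 31, 1768 (end of Mar, 31 days; 45 left).
−31 → Feb 29, 1768 (end of Feb, 29 days; 14 left).
−14 → Feb 15, 1768.

February 15, 1768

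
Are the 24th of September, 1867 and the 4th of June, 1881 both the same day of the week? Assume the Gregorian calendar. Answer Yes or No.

From Sep 24, 1867 to Jun 4, 1881 is 5002 days.
5002 mod 7 = 4, so they are different weekdays.
(Sep 24, 1867 is a Tuesday; Jun 4, 1881 is a Saturday.)

No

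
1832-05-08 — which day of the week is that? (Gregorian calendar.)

Tuesday

Doomsday rule: the anchor day for the 1800s is Friday. For year 32: 32÷12 = 2 r 8, and 8÷4 = 2, so 2+8+2 = 12.
Friday + 12 ≡ Wednesday — that's 1832's doomsday.
In May the doomsday date is May 9.
May 8 is 1 day before May 9; 1 mod 7 = 1, so Wednesday − 1 = Tuesday.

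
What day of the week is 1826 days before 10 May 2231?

Wednesday

May 10, 2231 is a Tuesday.
1826 mod 7 = 6, so 1826 days before a Tuesday is Tuesday − 6 = Wednesday.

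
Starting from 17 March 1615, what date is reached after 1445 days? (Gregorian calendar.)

March 1, 1619

+366 (one year; includes Feb 29, 1616) → Mar 17, 1616 (1079 left).
+365 (one year) → Mar 17, 1617 (714 left).
+365 (one year) → Mar 17, 1618 (349 left).
Mar has 31 days: +15 → Apr 1, 1618 (334 left).
Apr has 30 days: +30 → May 1, 1618 (304 left).
May has 31 days: +31 → Jun 1, 1618 (273 left).
Jun has 30 days: +30 → Jul 1, 1618 (243 left).
Jul has 31 days: +31 → Aug 1, 1618 (212 left).
Aug has 31 days: +31 → Sep 1, 1618 (181 left).
Sep has 30 days: +30 → Oct 1, 1618 (151 left).
Oct has 31 days: +31 → Nov 1, 1618 (120 left).
Nov has 30 days: +30 → Dec 1, 1618 (90 left).
Dec has 31 days: +31 → Jan 1, 1619 (59 left).
Jan has 31 days: +31 → Feb 1, 1619 (28 left).
Feb has 28 days: +28 → Mar 1, 1619 (0 left).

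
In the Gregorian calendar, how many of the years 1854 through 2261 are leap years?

99

Multiples of 4 in [1854,2261]: 102.
Of those, multiples of 100: 4 (not leap unless ÷400).
Multiples of 400: 1.
Leap years = 102 − 4 + 1 = 99.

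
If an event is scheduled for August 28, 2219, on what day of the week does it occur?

Saturday

January 1, 2219 is a Friday.
Jan 1, 2219 → Feb 1, 2219: 31 days (January has 31).
Feb 1, 2219 → Mar 1, 2219: 28 days (February has 28).
Mar 1, 2219 → Apr 1, 2219: 31 days (March has 31).
Apr 1, 2219 → May 1, 2219: 30 days (April has 30).
May 1, 2219 → Jun 1, 2219: 31 days (May has 31).
Jun 1, 2219 → Jul 1, 2219: 30 days (June has 30).
Jul 1, 2219 → Aug 1, 2219: 31 days (July has 31).
Aug 1, 2219 → Aug 28, 2219: 27 days.
Total: 239 days.
239 mod 7 = 1, so Friday + 1 = Saturday.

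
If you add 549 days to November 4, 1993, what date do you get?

+365 (one year) → Nov 4, 1994 (184 left).
Nov has 30 days: +27 → Dec 1, 1994 (157 left).
Dec has 31 days: +31 → Jan 1, 1995 (126 left).
Jan has 31 days: +31 → Feb 1, 1995 (95 left).
Feb has 28 days: +28 → Mar 1, 1995 (67 left).
Mar has 31 days: +31 → Apr 1, 1995 (36 left).
Apr has 30 days: +30 → May 1, 1995 (6 left).
+6 → May 7, 1995.

May 7, 1995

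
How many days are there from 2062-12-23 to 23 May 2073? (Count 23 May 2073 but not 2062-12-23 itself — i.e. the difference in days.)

3804

Dec 23, 2062 → Dec 23, 2063: 365 days.
Dec 23, 2063 → Dec 23, 2064: 366 days (Feb 29, 2064 is in that span).
Dec 23, 2064 → Dec 23, 2065: 365 days.
Dec 23, 2065 → Dec 23, 2066: 365 days.
Dec 23, 2066 → Dec 23, 2067: 365 days.
Dec 23, 2067 → Dec 23, 2068: 366 days (Feb 29, 2068 is in that span).
Dec 23, 2068 → Dec 23, 2069: 365 days.
Dec 23, 2069 → Dec 23, 2070: 365 days.
Dec 23, 2070 → Dec 23, 2071: 365 days.
Dec 23, 2071 → Dec 23, 2072: 366 days (Feb 29, 2072 is in that span).
Dec 23, 2072 → Jan 23, 2073: 31 days (December has 31).
Jan 23, 2073 → Feb 23, 2073: 31 days (January has 31).
Feb 23, 2073 → Mar 23, 2073: 28 days (February has 28).
Mar 23, 2073 → Apr 23, 2073: 31 days (March has 31).
Apr 23, 2073 → May 23, 2073: 30 days.
Total: 3804 days.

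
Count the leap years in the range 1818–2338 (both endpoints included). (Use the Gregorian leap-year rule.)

126

Multiples of 4 in [1818,2338]: 130.
Of those, multiples of 100: 5 (not leap unless ÷400).
Multiples of 400: 1.
Leap years = 130 − 5 + 1 = 126.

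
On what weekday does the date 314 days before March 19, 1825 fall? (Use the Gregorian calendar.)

First find the weekday of Mar 19, 1825. Doomsday rule: the anchor day for the 1800s is Friday. For year 25: 25÷12 = 2 r 1, and 1÷4 = 0, so 2+1+0 = 3.
Friday + 3 ≡ Monday — that's 1825's doomsday.
In March the doomsday date is Mar 14.
Mar 19 is 5 days after Mar 14; 5 mod 7 = 5, so Monday + 5 = Saturday.
314 mod 7 = 6, so 314 days before a Saturday is Saturday − 6 = Sunday.

Sunday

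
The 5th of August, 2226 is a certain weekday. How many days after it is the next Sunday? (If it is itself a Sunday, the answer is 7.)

1

Aug 5, 2226 is a Saturday.
From Saturday to the next Sunday is 1 day.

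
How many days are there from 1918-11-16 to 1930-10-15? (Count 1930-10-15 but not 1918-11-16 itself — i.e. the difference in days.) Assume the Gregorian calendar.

Nov 16, 1918 → Nov 16, 1919: 365 days.
Nov 16, 1919 → Nov 16, 1920: 366 days (Feb 29, 1920 is in that span).
Nov 16, 1920 → Nov 16, 1921: 365 days.
Nov 16, 1921 → Nov 16, 1922: 365 days.
Nov 16, 1922 → Nov 16, 1923: 365 days.
Nov 16, 1923 → Nov 16, 1924: 366 days (Feb 29, 1924 is in that span).
Nov 16, 1924 → Nov 16, 1925: 365 days.
Nov 16, 1925 → Nov 16, 1926: 365 days.
Nov 16, 1926 → Nov 16, 1927: 365 days.
Nov 16, 1927 → Nov 16, 1928: 366 days (Feb 29, 1928 is in that span).
Nov 16, 1928 → Nov 16, 1929: 365 days.
Nov 16, 1929 → Dec 16, 1929: 30 days (November has 30).
Dec 16, 1929 → Jan 16, 1930: 31 days (December has 31).
Jan 16, 1930 → Feb 16, 1930: 31 days (January has 31).
Feb 16, 1930 → Mar 16, 1930: 28 days (February has 28).
Mar 16, 1930 → Apr 16, 1930: 31 days (March has 31).
Apr 16, 1930 → May 16, 1930: 30 days (April has 30).
May 16, 1930 → Jun 16, 1930: 31 days (May has 31).
Jun 16, 1930 → Jul 16, 1930: 30 days (June has 30).
Jul 16, 1930 → Aug 16, 1930: 31 days (July has 31).
Aug 16, 1930 → Sep 16, 1930: 31 days (August has 31).
Sep 16, 1930 → Oct 15, 1930: 29 days.
Total: 4351 days.

4351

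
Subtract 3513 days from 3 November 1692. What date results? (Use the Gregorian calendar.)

−366 (one year; includes Feb 29, 1692) → Nov 3, 1691 (3147 left).
−365 (one year) → Nov 3, 1690 (2782 left).
−365 (one year) → Nov 3, 1689 (2417 left).
−365 (one year) → Nov 3, 1688 (2052 left).
−366 (one year; includes Feb 29, 1688) → Nov 3, 1687 (1686 left).
−365 (one year) → Nov 3, 1686 (1321 left).
−365 (one year) → Nov 3, 1685 (956 left).
−365 (one year) → Nov 3, 1684 (591 left).
−366 (one year; includes Feb 29, 1684) → Nov 3, 1683 (225 left).
−3 → Oct 31, 1683 (end of Oct, 31 days; 222 left).
−31 → Sep 30, 1683 (end of Sep, 30 days; 191 left).
−30 → Aug 31, 1683 (end of Aug, 31 days; 161 left).
−31 → Jul 31, 1683 (end of Jul, 31 days; 130 left).
−31 → Jun 30, 1683 (end of Jun, 30 days; 99 left).
−30 → May 31, 1683 (end of May, 31 days; 69 left).
−31 → Apr 30, 1683 (end of Apr, 30 days; 38 left).
−30 → Mar 31, 1683 (end of Mar, 31 days; 8 left).
−8 → Mar 23, 1683.

March 23, 1683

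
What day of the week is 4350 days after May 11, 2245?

Wednesday

May 11, 2245 is a Sunday.
4350 mod 7 = 3, so 4350 days after a Sunday is Sunday + 3 = Wednesday.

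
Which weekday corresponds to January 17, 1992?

Doomsday rule: the anchor day for the 1900s is Wednesday. For year 92: 92÷12 = 7 r 8, and 8÷4 = 2, so 7+8+2 = 17.
Wednesday + 17 ≡ Saturday — that's 1992's doomsday.
In January the doomsday date is Jan 4 (1992 is a leap year (divisible by 4)).
Jan 17 is 13 days after Jan 4; 13 mod 7 = 6, so Saturday + 6 = Friday.

Friday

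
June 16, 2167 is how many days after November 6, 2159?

Nov 6, 2159 → Nov 6, 2160: 366 days (Feb 29, 2160 is in that span).
Nov 6, 2160 → Nov 6, 2161: 365 days.
Nov 6, 2161 → Nov 6, 2162: 365 days.
Nov 6, 2162 → Nov 6, 2163: 365 days.
Nov 6, 2163 → Nov 6, 2164: 366 days (Feb 29, 2164 is in that span).
Nov 6, 2164 → Nov 6, 2165: 365 days.
Nov 6, 2165 → Nov 6, 2166: 365 days.
Nov 6, 2166 → Dec 6, 2166: 30 days (November has 30).
Dec 6, 2166 → Jan 6, 2167: 31 days (December has 31).
Jan 6, 2167 → Feb 6, 2167: 31 days (January has 31).
Feb 6, 2167 → Mar 6, 2167: 28 days (February has 28).
Mar 6, 2167 → Apr 6, 2167: 31 days (March has 31).
Apr 6, 2167 → May 6, 2167: 30 days (April has 30).
May 6, 2167 → Jun 6, 2167: 31 days (May has 31).
Jun 6, 2167 → Jun 16, 2167: 10 days.
Total: 2779 days.

2779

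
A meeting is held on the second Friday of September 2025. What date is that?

September 1, 2025 is a Monday.
The first Friday is therefore September 5 (4 days later).
The second Friday is 5 + 1×7 = September 12.

September 12, 2025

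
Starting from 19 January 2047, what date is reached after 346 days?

December 31, 2047

Jan has 31 days: +13 → Feb 1, 2047 (333 left).
Feb has 28 days: +28 → Mar 1, 2047 (305 left).
Mar has 31 days: +31 → Apr 1, 2047 (274 left).
Apr has 30 days: +30 → May 1, 2047 (244 left).
May has 31 days: +31 → Jun 1, 2047 (213 left).
Jun has 30 days: +30 → Jul 1, 2047 (183 left).
Jul has 31 days: +31 → Aug 1, 2047 (152 left).
Aug has 31 days: +31 → Sep 1, 2047 (121 left).
Sep has 30 days: +30 → Oct 1, 2047 (91 left).
Oct has 31 days: +31 → Nov 1, 2047 (60 left).
Nov has 30 days: +30 → Dec 1, 2047 (30 left).
+30 → Dec 31, 2047.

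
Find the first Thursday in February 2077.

February 4, 2077

February 1, 2077 is a Monday.
The first Thursday is therefore February 4 (3 days later).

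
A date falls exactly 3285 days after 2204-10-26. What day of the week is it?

Oct 26, 2204 is a Friday.
3285 mod 7 = 2, so 3285 days after a Friday is Friday + 2 = Sunday.

Sunday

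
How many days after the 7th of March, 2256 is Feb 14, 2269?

Mar 7, 2256 → Mar 7, 2257: 365 days.
Mar 7, 2257 → Mar 7, 2258: 365 days.
Mar 7, 2258 → Mar 7, 2259: 365 days.
Mar 7, 2259 → Mar 7, 2260: 366 days (Feb 29, 2260 is in that span).
Mar 7, 2260 → Mar 7, 2261: 365 days.
Mar 7, 2261 → Mar 7, 2262: 365 days.
Mar 7, 2262 → Mar 7, 2263: 365 days.
Mar 7, 2263 → Mar 7, 2264: 366 days (Feb 29, 2264 is in that span).
Mar 7, 2264 → Mar 7, 2265: 365 days.
Mar 7, 2265 → Mar 7, 2266: 365 days.
Mar 7, 2266 → Mar 7, 2267: 365 days.
Mar 7, 2267 → Mar 7, 2268: 366 days (Feb 29, 2268 is in that span).
Mar 7, 2268 → Apr 7, 2268: 31 days (March has 31).
Apr 7, 2268 → May 7, 2268: 30 days (April has 30).
May 7, 2268 → Jun 7, 2268: 31 days (May has 31).
Jun 7, 2268 → Jul 7, 2268: 30 days (June has 30).
Jul 7, 2268 → Aug 7, 2268: 31 days (July has 31).
Aug 7, 2268 → Sep 7, 2268: 31 days (August has 31).
Sep 7, 2268 → Oct 7, 2268: 30 days (September has 30).
Oct 7, 2268 → Nov 7, 2268: 31 days (October has 31).
Nov 7, 2268 → Dec 7, 2268: 30 days (November has 30).
Dec 7, 2268 → Jan 7, 2269: 31 days (December has 31).
Jan 7, 2269 → Feb 7, 2269: 31 days (January has 31).
Feb 7, 2269 → Feb 14, 2269: 7 days.
Total: 4727 days.

4727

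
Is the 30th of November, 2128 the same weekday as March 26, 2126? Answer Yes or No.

Yes

From Mar 26, 2126 to Nov 30, 2128 is 980 days.
980 mod 7 = 0, so they are the same weekday.
(Mar 26, 2126 is a Tuesday; Nov 30, 2128 is a Tuesday.)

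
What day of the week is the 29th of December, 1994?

Doomsday rule: the anchor day for the 1900s is Wednesday. For year 94: 94÷12 = 7 r 10, and 10÷4 = 2, so 7+10+2 = 19.
Wednesday + 19 ≡ Monday — that's 1994's doomsday.
In December the doomsday date is Dec 12.
Dec 29 is 17 days after Dec 12; 17 mod 7 = 3, so Monday + 3 = Thursday.

Thursday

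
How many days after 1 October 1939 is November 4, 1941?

765

Oct 1, 1939 → Oct 1, 1940: 366 days (Feb 29, 1940 is in that span).
Oct 1, 1940 → Nov 1, 1940: 31 days (October has 31).
Nov 1, 1940 → Dec 1, 1940: 30 days (November has 30).
Dec 1, 1940 → Jan 1, 1941: 31 days (December has 31).
Jan 1, 1941 → Feb 1, 1941: 31 days (January has 31).
Feb 1, 1941 → Mar 1, 1941: 28 days (February has 28).
Mar 1, 1941 → Apr 1, 1941: 31 days (March has 31).
Apr 1, 1941 → May 1, 1941: 30 days (April has 30).
May 1, 1941 → Jun 1, 1941: 31 days (May has 31).
Jun 1, 1941 → Jul 1, 1941: 30 days (June has 30).
Jul 1, 1941 → Aug 1, 1941: 31 days (July has 31).
Aug 1, 1941 → Sep 1, 1941: 31 days (August has 31).
Sep 1, 1941 → Oct 1, 1941: 30 days (September has 30).
Oct 1, 1941 → Nov 1, 1941: 31 days (October has 31).
Nov 1, 1941 → Nov 4, 1941: 3 days.
Total: 765 days.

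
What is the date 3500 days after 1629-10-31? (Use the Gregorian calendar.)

June 1, 1639

+365 (one year) → Oct 31, 1630 (3135 left).
+365 (one year) → Oct 31, 1631 (2770 left).
+366 (one year; includes Feb 29, 1632) → Oct 31, 1632 (2404 left).
+365 (one year) → Oct 31, 1633 (2039 left).
+365 (one year) → Oct 31, 1634 (1674 left).
+365 (one year) → Oct 31, 1635 (1309 left).
+366 (one year; includes Feb 29, 1636) → Oct 31, 1636 (943 left).
+365 (one year) → Oct 31, 1637 (578 left).
+365 (one year) → Oct 31, 1638 (213 left).
Oct has 31 days: +1 → Nov 1, 1638 (212 left).
Nov has 30 days: +30 → Dec 1, 1638 (182 left).
Dec has 31 days: +31 → Jan 1, 1639 (151 left).
Jan has 31 days: +31 → Feb 1, 1639 (120 left).
Feb has 28 days: +28 → Mar 1, 1639 (92 left).
Mar has 31 days: +31 → Apr 1, 1639 (61 left).
Apr has 30 days: +30 → May 1, 1639 (31 left).
May has 31 days: +31 → Jun 1, 1639 (0 left).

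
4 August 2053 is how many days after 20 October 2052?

288

Oct 20, 2052 → Nov 20, 2052: 31 days (October has 31).
Nov 20, 2052 → Dec 20, 2052: 30 days (November has 30).
Dec 20, 2052 → Jan 20, 2053: 31 days (December has 31).
Jan 20, 2053 → Feb 20, 2053: 31 days (January has 31).
Feb 20, 2053 → Mar 20, 2053: 28 days (February has 28).
Mar 20, 2053 → Apr 20, 2053: 31 days (March has 31).
Apr 20, 2053 → May 20, 2053: 30 days (April has 30).
May 20, 2053 → Jun 20, 2053: 31 days (May has 31).
Jun 20, 2053 → Jul 20, 2053: 30 days (June has 30).
Jul 20, 2053 → Aug 4, 2053: 15 days.
Total: 288 days.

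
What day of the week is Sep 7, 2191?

Wednesday

Doomsday rule: the anchor day for the 2100s is Sunday. For year 91: 91÷12 = 7 r 7, and 7÷4 = 1, so 7+7+1 = 15.
Sunday + 15 ≡ Monday — that's 2191's doomsday.
In September the doomsday date is Sep 5.
Sep 7 is 2 days after Sep 5; 2 mod 7 = 2, so Monday + 2 = Wednesday.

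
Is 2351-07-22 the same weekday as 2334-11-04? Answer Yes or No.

From Nov 4, 2334 to Jul 22, 2351 is 6104 days.
6104 mod 7 = 0, so they are the same weekday.
(Nov 4, 2334 is a Sunday; Jul 22, 2351 is a Sunday.)

Yes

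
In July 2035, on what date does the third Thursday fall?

July 19, 2035

July 1, 2035 is a Sunday.
The first Thursday is therefore July 5 (4 days later).
The third Thursday is 5 + 2×7 = July 19.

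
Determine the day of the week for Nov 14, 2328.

Doomsday rule: the anchor day for the 2300s is Wednesday. For year 28: 28÷12 = 2 r 4, and 4÷4 = 1, so 2+4+1 = 7.
Wednesday + 7 ≡ Wednesday — that's 2328's doomsday.
In November the doomsday date is Nov 7.
Nov 14 is 7 days after Nov 7; 7 mod 7 = 0, so Wednesday + 0 = Wednesday.

Wednesday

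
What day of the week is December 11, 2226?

Monday

Doomsday rule: the anchor day for the 2200s is Friday. For year 26: 26÷12 = 2 r 2, and 2÷4 = 0, so 2+2+0 = 4.
Friday + 4 ≡ Tuesday — that's 2226's doomsday.
In December the doomsday date is Dec 12.
Dec 11 is 1 day before Dec 12; 1 mod 7 = 1, so Tuesday − 1 = Monday.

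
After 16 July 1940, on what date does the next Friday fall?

Jul 16, 1940 is a Tuesday.
From Tuesday to the next Friday is 3 days.
Jul 16, 1940 + 3 = Jul 19, 1940.

July 19, 1940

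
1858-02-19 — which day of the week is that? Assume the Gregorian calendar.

January 1, 1858 is a Friday.
Jan 1, 1858 → Feb 1, 1858: 31 days (January has 31).
Feb 1, 1858 → Feb 19, 1858: 18 days.
Total: 49 days.
49 mod 7 = 0, so Friday + 0 = Friday.

Friday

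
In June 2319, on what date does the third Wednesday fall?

June 18, 2319

June 1, 2319 is a Sunday.
The first Wednesday is therefore June 4 (3 days later).
The third Wednesday is 4 + 2×7 = June 18.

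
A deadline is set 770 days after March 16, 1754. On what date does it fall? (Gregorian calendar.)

+365 (one year) → Mar 16, 1755 (405 left).
+366 (one year; includes Feb 29, 1756) → Mar 16, 1756 (39 left).
Mar has 31 days: +16 → Apr 1, 1756 (23 left).
+23 → Apr 24, 1756.

April 24, 1756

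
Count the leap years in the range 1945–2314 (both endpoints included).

Multiples of 4 in [1945,2314]: 92.
Of those, multiples of 100: 4 (not leap unless ÷400).
Multiples of 400: 1.
Leap years = 92 − 4 + 1 = 89.

89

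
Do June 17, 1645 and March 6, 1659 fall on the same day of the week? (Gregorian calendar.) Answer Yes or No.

From Jun 17, 1645 to Mar 6, 1659 is 5010 days.
5010 mod 7 = 5, so they are different weekdays.
(Jun 17, 1645 is a Saturday; Mar 6, 1659 is a Thursday.)

No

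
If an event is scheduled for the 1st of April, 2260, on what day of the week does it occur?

Doomsday rule: the anchor day for the 2200s is Friday. For year 60: 60÷12 = 5 r 0, and 0÷4 = 0, so 5+0+0 = 5.
Friday + 5 ≡ Wednesday — that's 2260's doomsday.
In April the doomsday date is Apr 4.
Apr 1 is 3 days before Apr 4; 3 mod 7 = 3, so Wednesday − 3 = Sunday.

Sunday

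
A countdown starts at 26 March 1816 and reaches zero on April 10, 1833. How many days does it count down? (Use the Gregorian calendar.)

Mar 26, 1816 → Mar 26, 1817: 365 days.
Mar 26, 1817 → Mar 26, 1818: 365 days.
Mar 26, 1818 → Mar 26, 1819: 365 days.
Mar 26, 1819 → Mar 26, 1820: 366 days (Feb 29, 1820 is in that span).
Mar 26, 1820 → Mar 26, 1821: 365 days.
Mar 26, 1821 → Mar 26, 1822: 365 days.
Mar 26, 1822 → Mar 26, 1823: 365 days.
Mar 26, 1823 → Mar 26, 1824: 366 days (Feb 29, 1824 is in that span).
Mar 26, 1824 → Mar 26, 1825: 365 days.
Mar 26, 1825 → Mar 26, 1826: 365 days.
Mar 26, 1826 → Mar 26, 1827: 365 days.
Mar 26, 1827 → Mar 26, 1828: 366 days (Feb 29, 1828 is in that span).
Mar 26, 1828 → Mar 26, 1829: 365 days.
Mar 26, 1829 → Mar 26, 1830: 365 days.
Mar 26, 1830 → Mar 26, 1831: 365 days.
Mar 26, 1831 → Mar 26, 1832: 366 days (Feb 29, 1832 is in that span).
Mar 26, 1832 → Apr 26, 1832: 31 days (March has 31).
Apr 26, 1832 → May 26, 1832: 30 days (April has 30).
May 26, 1832 → Jun 26, 1832: 31 days (May has 31).
Jun 26, 1832 → Jul 26, 1832: 30 days (June has 30).
Jul 26, 1832 → Aug 26, 1832: 31 days (July has 31).
Aug 26, 1832 → Sep 26, 1832: 31 days (August has 31).
Sep 26, 1832 → Oct 26, 1832: 30 days (September has 30).
Oct 26, 1832 → Nov 26, 1832: 31 days (October has 31).
Nov 26, 1832 → Dec 26, 1832: 30 days (November has 30).
Dec 26, 1832 → Jan 26, 1833: 31 days (December has 31).
Jan 26, 1833 → Feb 26, 1833: 31 days (January has 31).
Feb 26, 1833 → Mar 26, 1833: 28 days (February has 28).
Mar 26, 1833 → Apr 10, 1833: 15 days.
Total: 6224 days.

6224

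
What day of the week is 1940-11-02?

January 1, 1940 is a Monday.
Jan 1, 1940 → Feb 1, 1940: 31 days (January has 31).
Feb 1, 1940 → Mar 1, 1940: 29 days (February has 29).
Mar 1, 1940 → Apr 1, 1940: 31 days (March has 31).
Apr 1, 1940 → May 1, 1940: 30 days (April has 30).
May 1, 1940 → Jun 1, 1940: 31 days (May has 31).
Jun 1, 1940 → Jul 1, 1940: 30 days (June has 30).
Jul 1, 1940 → Aug 1, 1940: 31 days (July has 31).
Aug 1, 1940 → Sep 1, 1940: 31 days (August has 31).
Sep 1, 1940 → Oct 1, 1940: 30 days (September has 30).
Oct 1, 1940 → Nov 1, 1940: 31 days (October has 31).
Nov 1, 1940 → Nov 2, 1940: 1 days.
Total: 306 days.
306 mod 7 = 5, so Monday + 5 = Saturday.

Saturday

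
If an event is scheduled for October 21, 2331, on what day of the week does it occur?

Doomsday rule: the anchor day for the 2300s is Wednesday. For year 31: 31÷12 = 2 r 7, and 7÷4 = 1, so 2+7+1 = 10.
Wednesday + 10 ≡ Saturday — that's 2331's doomsday.
In October the doomsday date is Oct 10.
Oct 21 is 11 days after Oct 10; 11 mod 7 = 4, so Saturday + 4 = Wednesday.

Wednesday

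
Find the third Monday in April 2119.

April 1, 2119 is a Saturday.
The first Monday is therefore April 3 (2 days later).
The third Monday is 3 + 2×7 = April 17.

April 17, 2119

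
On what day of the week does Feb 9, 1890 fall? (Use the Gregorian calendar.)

Sunday

Doomsday rule: the anchor day for the 1800s is Friday. For year 90: 90÷12 = 7 r 6, and 6÷4 = 1, so 7+6+1 = 14.
Friday + 14 ≡ Friday — that's 1890's doomsday.
In February the doomsday date is Feb 28 (1890 is not a leap year).
Feb 9 is 19 days before Feb 28; 19 mod 7 = 5, so Friday − 5 = Sunday.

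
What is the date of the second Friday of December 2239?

December 1, 2239 is a Sunday.
The first Friday is therefore December 6 (5 days later).
The second Friday is 6 + 1×7 = December 13.

December 13, 2239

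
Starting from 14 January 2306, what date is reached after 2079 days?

+365 (one year) → Jan 14, 2307 (1714 left).
+365 (one year) → Jan 14, 2308 (1349 left).
+366 (one year; includes Feb 29, 2308) → Jan 14, 2309 (983 left).
+365 (one year) → Jan 14, 2310 (618 left).
+365 (one year) → Jan 14, 2311 (253 left).
Jan has 31 days: +18 → Feb 1, 2311 (235 left).
Feb has 28 days: +28 → Mar 1, 2311 (207 left).
Mar has 31 days: +31 → Apr 1, 2311 (176 left).
Apr has 30 days: +30 → May 1, 2311 (146 left).
May has 31 days: +31 → Jun 1, 2311 (115 left).
Jun has 30 days: +30 → Jul 1, 2311 (85 left).
Jul has 31 days: +31 → Aug 1, 2311 (54 left).
Aug has 31 days: +31 → Sep 1, 2311 (23 left).
+23 → Sep 24, 2311.

September 24, 2311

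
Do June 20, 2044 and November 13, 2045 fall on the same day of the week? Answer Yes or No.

From Jun 20, 2044 to Nov 13, 2045 is 511 days.
511 mod 7 = 0, so they are the same weekday.
(Jun 20, 2044 is a Monday; Nov 13, 2045 is a Monday.)

Yes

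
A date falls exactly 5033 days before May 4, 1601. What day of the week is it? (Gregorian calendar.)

May 4, 1601 is a Friday.
5033 mod 7 = 0, so 5033 days before a Friday is Friday − 0 = Friday.

Friday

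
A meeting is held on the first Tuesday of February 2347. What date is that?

February 1, 2347 is a Saturday.
The first Tuesday is therefore February 4 (3 days later).

February 4, 2347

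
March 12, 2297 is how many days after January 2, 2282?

Jan 2, 2282 → Jan 2, 2283: 365 days.
Jan 2, 2283 → Jan 2, 2284: 365 days.
Jan 2, 2284 → Jan 2, 2285: 366 days (Feb 29, 2284 is in that span).
Jan 2, 2285 → Jan 2, 2286: 365 days.
Jan 2, 2286 → Jan 2, 2287: 365 days.
Jan 2, 2287 → Jan 2, 2288: 365 days.
Jan 2, 2288 → Jan 2, 2289: 366 days (Feb 29, 2288 is in that span).
Jan 2, 2289 → Jan 2, 2290: 365 days.
Jan 2, 2290 → Jan 2, 2291: 365 days.
Jan 2, 2291 → Jan 2, 2292: 365 days.
Jan 2, 2292 → Jan 2, 2293: 366 days (Feb 29, 2292 is in that span).
Jan 2, 2293 → Jan 2, 2294: 365 days.
Jan 2, 2294 → Jan 2, 2295: 365 days.
Jan 2, 2295 → Jan 2, 2296: 365 days.
Jan 2, 2296 → Jan 2, 2297: 366 days (Feb 29, 2296 is in that span).
Jan 2, 2297 → Feb 2, 2297: 31 days (January has 31).
Feb 2, 2297 → Mar 2, 2297: 28 days (February has 28).
Mar 2, 2297 → Mar 12, 2297: 10 days.
Total: 5548 days.

5548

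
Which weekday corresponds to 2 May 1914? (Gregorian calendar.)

Saturday

January 1, 1914 is a Thursday.
Jan 1, 1914 → Feb 1, 1914: 31 days (January has 31).
Feb 1, 1914 → Mar 1, 1914: 28 days (February has 28).
Mar 1, 1914 → Apr 1, 1914: 31 days (March has 31).
Apr 1, 1914 → May 1, 1914: 30 days (April has 30).
May 1, 1914 → May 2, 1914: 1 days.
Total: 121 days.
121 mod 7 = 2, so Thursday + 2 = Saturday.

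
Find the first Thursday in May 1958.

May 1, 1958

May 1, 1958 is a Thursday.
The first Thursday is therefore May 1 (same day).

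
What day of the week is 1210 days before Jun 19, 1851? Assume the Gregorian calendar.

Friday

First find the weekday of Jun 19, 1851. Doomsday rule: the anchor day for the 1800s is Friday. For year 51: 51÷12 = 4 r 3, and 3÷4 = 0, so 4+3+0 = 7.
Friday + 7 ≡ Friday — that's 1851's doomsday.
In June the doomsday date is Jun 6.
Jun 19 is 13 days after Jun 6; 13 mod 7 = 6, so Friday + 6 = Thursday.
1210 mod 7 = 6, so 1210 days before a Thursday is Thursday − 6 = Friday.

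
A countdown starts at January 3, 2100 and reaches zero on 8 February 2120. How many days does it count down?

Jan 3, 2100 → Jan 3, 2101: 365 days.
Jan 3, 2101 → Jan 3, 2102: 365 days.
Jan 3, 2102 → Jan 3, 2103: 365 days.
Jan 3, 2103 → Jan 3, 2104: 365 days.
Jan 3, 2104 → Jan 3, 2105: 366 days (Feb 29, 2104 is in that span).
Jan 3, 2105 → Jan 3, 2106: 365 days.
Jan 3, 2106 → Jan 3, 2107: 365 days.
Jan 3, 2107 → Jan 3, 2108: 365 days.
Jan 3, 2108 → Jan 3, 2109: 366 days (Feb 29, 2108 is in that span).
Jan 3, 2109 → Jan 3, 2110: 365 days.
Jan 3, 2110 → Jan 3, 2111: 365 days.
Jan 3, 2111 → Jan 3, 2112: 365 days.
Jan 3, 2112 → Jan 3, 2113: 366 days (Feb 29, 2112 is in that span).
Jan 3, 2113 → Jan 3, 2114: 365 days.
Jan 3, 2114 → Jan 3, 2115: 365 days.
Jan 3, 2115 → Jan 3, 2116: 365 days.
Jan 3, 2116 → Jan 3, 2117: 366 days (Feb 29, 2116 is in that span).
Jan 3, 2117 → Jan 3, 2118: 365 days.
Jan 3, 2118 → Jan 3, 2119: 365 days.
Jan 3, 2119 → Jan 3, 2120: 365 days.
Jan 3, 2120 → Feb 3, 2120: 31 days (January has 31).
Feb 3, 2120 → Feb 8, 2120: 5 days.
Total: 7340 days.

7340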